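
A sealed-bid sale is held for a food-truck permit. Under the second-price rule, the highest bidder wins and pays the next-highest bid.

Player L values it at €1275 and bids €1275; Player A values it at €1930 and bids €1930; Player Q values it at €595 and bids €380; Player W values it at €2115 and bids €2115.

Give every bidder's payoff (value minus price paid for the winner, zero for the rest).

Ranking the bids: Player W €2115, then Player A €1930, then Player L €1275, then Player Q €380.
Player W has the top bid and wins; the price is the second-highest bid, €1930.
Player W's payoff = €2115 − €1930 = €185. All other bidders lose, so their payoff is 0.

Player L €0, Player A €0, Player Q €0, Player W €185.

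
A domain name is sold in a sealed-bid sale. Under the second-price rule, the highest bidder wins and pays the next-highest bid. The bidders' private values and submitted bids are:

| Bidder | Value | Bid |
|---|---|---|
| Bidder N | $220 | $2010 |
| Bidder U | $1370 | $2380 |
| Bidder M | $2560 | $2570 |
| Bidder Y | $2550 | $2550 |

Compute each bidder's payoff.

Sorted high to low: Bidder M $2570; Bidder Y $2550; Bidder U $2380; Bidder N $2010.
Bidder M has the top bid and wins; the price is the second-highest bid, $2550.
Bidder M's payoff = $2560 − $2550 = $10. All other bidders lose, so their payoff is 0.

Payoffs: Bidder N $0, Bidder U $0, Bidder M $10, Bidder Y $0.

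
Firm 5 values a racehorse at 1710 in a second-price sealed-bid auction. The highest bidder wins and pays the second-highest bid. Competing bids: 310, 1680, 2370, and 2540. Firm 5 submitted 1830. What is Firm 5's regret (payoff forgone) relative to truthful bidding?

The highest competing bid is 2540.
Bidding truthfully at 1710: the top bid is 2540 (a rival), so Firm 5 loses. Payoff = 0.
Bidding 1830: the top bid is 2540 (a rival), so Firm 5 loses. Payoff = 0.
Regret = truthful payoff − actual payoff = 0 − 0 = 0.
The bid only affects whether you win, not the price — here both bids land on the same side of the top rival bid, so the deviation is payoff-neutral.

Payoff forgone: 0.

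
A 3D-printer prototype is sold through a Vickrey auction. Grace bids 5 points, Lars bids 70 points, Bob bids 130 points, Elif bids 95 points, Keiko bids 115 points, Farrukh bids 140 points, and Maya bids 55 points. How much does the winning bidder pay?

Ranking the bids: Farrukh 140 points; Bob 130 points; Keiko 115 points; Elif 95 points; Lars 70 points; Maya 55 points; Grace 5 points.
Farrukh has the highest bid, so Farrukh wins.
The second-highest bid is 130 points, so that is what Farrukh pays.

130 points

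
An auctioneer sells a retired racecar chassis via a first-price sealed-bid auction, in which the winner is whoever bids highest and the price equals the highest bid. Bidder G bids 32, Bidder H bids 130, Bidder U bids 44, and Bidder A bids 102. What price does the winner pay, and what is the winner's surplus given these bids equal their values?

Price 130; surplus 0.

Sorted high to low: Bidder H 130; Bidder A 102; Bidder U 44; Bidder G 32.
Bidder H is the highest bidder, so Bidder H wins.
Under the first-price rule, the price is the highest bid: 130.
Surplus = 130 − 130 = 0.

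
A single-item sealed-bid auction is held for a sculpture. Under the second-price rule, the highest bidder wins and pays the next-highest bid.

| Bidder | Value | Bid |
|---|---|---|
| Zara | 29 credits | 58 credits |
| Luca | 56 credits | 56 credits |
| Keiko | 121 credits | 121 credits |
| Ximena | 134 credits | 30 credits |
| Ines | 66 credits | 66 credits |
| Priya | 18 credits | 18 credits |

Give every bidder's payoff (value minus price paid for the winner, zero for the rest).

Payoffs: Zara 0 credits, Luca 0 credits, Keiko 55 credits, Ximena 0 credits, Ines 0 credits, Priya 0 credits.

Bids in descending order: Keiko 121 credits, then Ines 66 credits, then Zara 58 credits, then Luca 56 credits, then Ximena 30 credits, then Priya 18 credits.
Keiko has the top bid and wins; the price is the second-highest bid, 66 credits.
Keiko's payoff = 121 credits − 66 credits = 55 credits. All other bidders lose, so their payoff is 0.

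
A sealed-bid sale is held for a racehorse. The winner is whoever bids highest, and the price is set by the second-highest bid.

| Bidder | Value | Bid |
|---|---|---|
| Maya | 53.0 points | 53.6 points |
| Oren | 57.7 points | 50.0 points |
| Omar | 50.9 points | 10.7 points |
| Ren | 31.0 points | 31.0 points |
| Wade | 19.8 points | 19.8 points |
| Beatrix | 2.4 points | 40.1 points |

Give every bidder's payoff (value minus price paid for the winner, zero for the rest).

Ranking the bids: Maya 53.6 points; Oren 50.0 points; Beatrix 40.1 points; Ren 31.0 points; Wade 19.8 points; Omar 10.7 points.
Maya has the top bid and wins; the price is the second-highest bid, 50.0 points.
Maya's payoff = 53.0 points − 50.0 points = 3.0 points. All other bidders lose, so their payoff is 0.

Payoffs: Maya 3.0 points, Oren 0.0 points, Omar 0.0 points, Ren 0.0 points, Wade 0.0 points, Beatrix 0.0 points.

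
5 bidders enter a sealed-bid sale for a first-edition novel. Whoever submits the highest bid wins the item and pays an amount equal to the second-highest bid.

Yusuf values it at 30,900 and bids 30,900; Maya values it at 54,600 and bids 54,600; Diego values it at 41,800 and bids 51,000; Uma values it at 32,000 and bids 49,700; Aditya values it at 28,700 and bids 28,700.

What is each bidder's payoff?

Bids in descending order: Maya 54,600; Diego 51,000; Uma 49,700; Yusuf 30,900; Aditya 28,700.
Maya has the top bid and wins; the price is the second-highest bid, 51,000.
Maya's payoff = 54,600 − 51,000 = 3,600. All other bidders lose, so their payoff is 0.

Payoffs: Yusuf 0, Maya 3,600, Diego 0, Uma 0, Aditya 0.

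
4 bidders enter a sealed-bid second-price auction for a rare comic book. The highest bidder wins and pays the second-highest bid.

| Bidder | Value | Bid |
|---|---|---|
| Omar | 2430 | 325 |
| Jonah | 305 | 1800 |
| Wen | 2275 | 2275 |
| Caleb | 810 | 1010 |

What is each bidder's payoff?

Bids in descending order: Wen 2275; Jonah 1800; Caleb 1010; Omar 325.
Wen has the top bid and wins; the price is the second-highest bid, 1800.
Wen's payoff = 2275 − 1800 = 475. All other bidders lose, so their payoff is 0.

Payoffs: Omar 0, Jonah 0, Wen 475, Caleb 0.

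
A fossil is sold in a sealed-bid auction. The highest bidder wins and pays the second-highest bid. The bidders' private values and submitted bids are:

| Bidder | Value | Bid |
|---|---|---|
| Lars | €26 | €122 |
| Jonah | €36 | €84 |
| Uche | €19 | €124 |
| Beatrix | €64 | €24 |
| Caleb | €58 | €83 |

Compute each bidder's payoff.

Lars €0, Jonah €0, Uche -€103, Beatrix €0, Caleb €0.

Ordered from highest: Uche €124 > Lars €122 > Jonah €84 > Caleb €83 > Beatrix €24.
Uche has the top bid and wins; the price is the second-highest bid, €122.
Uche's payoff = €19 − €122 = -€103. All other bidders lose, so their payoff is 0.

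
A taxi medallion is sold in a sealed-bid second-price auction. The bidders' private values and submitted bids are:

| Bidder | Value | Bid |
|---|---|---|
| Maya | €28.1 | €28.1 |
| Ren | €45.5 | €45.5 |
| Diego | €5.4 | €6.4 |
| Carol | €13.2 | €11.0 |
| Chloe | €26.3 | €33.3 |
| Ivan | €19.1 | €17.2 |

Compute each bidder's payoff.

Bids in descending order: Ren €45.5 > Chloe €33.3 > Maya €28.1 > Ivan €17.2 > Carol €11.0 > Diego €6.4.
Ren has the top bid and wins; the price is the second-highest bid, €33.3.
Ren's payoff = €45.5 − €33.3 = €12.2. All other bidders lose, so their payoff is 0.

Maya €0.0, Ren €12.2, Diego €0.0, Carol €0.0, Chloe €0.0, Ivan €0.0.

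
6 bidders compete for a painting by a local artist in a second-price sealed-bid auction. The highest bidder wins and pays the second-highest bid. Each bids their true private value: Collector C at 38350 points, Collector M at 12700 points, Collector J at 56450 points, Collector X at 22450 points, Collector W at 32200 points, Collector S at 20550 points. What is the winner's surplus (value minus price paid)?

Ranking the bids: Collector J 56450 points, then Collector C 38350 points, then Collector W 32200 points, then Collector X 22450 points, then Collector S 20550 points, then Collector M 12700 points.
Collector J wins with the top bid and pays the second-highest, 38350 points.
Surplus = 56450 points − 38350 points = 18100 points.

Surplus = 18100 points.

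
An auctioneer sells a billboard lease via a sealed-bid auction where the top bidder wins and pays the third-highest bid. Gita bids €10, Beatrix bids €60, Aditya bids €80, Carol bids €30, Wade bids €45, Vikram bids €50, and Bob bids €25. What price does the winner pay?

Bids in descending order: Aditya €80; Beatrix €60; Vikram €50; Wade €45; Carol €30; Bob €25; Gita €10.
Aditya is the highest bidder, so Aditya wins.
Under the third-price rule, the price is the third-highest bid: €50.

Price paid: €50.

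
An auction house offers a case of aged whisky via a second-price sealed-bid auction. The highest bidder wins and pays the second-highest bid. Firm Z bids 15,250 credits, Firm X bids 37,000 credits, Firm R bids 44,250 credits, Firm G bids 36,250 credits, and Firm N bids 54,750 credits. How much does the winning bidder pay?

Ranking the bids: Firm N 54,750 credits; Firm R 44,250 credits; Firm X 37,000 credits; Firm G 36,250 credits; Firm Z 15,250 credits.
Firm N has the highest bid, so Firm N wins.
The second-highest bid is 44,250 credits, so that is what Firm N pays.

44,250 credits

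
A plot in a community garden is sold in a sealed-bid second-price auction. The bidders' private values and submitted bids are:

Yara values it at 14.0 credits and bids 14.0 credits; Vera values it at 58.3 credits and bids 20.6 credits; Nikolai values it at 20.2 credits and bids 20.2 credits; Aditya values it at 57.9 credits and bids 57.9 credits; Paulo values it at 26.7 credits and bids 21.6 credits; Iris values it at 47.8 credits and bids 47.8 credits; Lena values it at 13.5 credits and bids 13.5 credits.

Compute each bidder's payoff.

Payoffs: Yara 0.0 credits, Vera 0.0 credits, Nikolai 0.0 credits, Aditya 10.1 credits, Paulo 0.0 credits, Iris 0.0 credits, Lena 0.0 credits.

Sorted high to low: Aditya 57.9 credits, then Iris 47.8 credits, then Paulo 21.6 credits, then Vera 20.6 credits, then Nikolai 20.2 credits, then Yara 14.0 credits, then Lena 13.5 credits.
Aditya has the top bid and wins; the price is the second-highest bid, 47.8 credits.
Aditya's payoff = 57.9 credits − 47.8 credits = 10.1 credits. All other bidders lose, so their payoff is 0.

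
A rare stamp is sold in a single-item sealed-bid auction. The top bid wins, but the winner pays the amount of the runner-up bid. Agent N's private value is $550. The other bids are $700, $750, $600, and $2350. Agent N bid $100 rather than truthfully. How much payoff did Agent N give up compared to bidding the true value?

The highest competing bid is $2350.
Bidding truthfully at $550: the top bid is $2350 (a rival), so Agent N loses. Payoff = $0.
Bidding $100: the top bid is $2350 (a rival), so Agent N loses. Payoff = $0.
Regret = truthful payoff − actual payoff = $0 − $0 = $0.

Payoff forgone: $0.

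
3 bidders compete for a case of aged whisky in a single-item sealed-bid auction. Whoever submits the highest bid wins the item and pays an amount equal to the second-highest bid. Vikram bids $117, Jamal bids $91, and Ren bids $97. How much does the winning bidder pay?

Sorted high to low: Vikram $117 > Ren $97 > Jamal $91.
Vikram has the highest bid, so Vikram wins.
The second-highest bid is $97, so that is what Vikram pays.

Price paid: $97.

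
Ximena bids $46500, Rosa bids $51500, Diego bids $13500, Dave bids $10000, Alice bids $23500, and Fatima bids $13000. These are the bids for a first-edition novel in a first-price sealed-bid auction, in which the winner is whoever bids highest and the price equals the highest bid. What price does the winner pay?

Price paid: $51500.

Ordered from highest: Rosa $51500, then Ximena $46500, then Alice $23500, then Diego $13500, then Fatima $13000, then Dave $10000.
Rosa is the highest bidder, so Rosa wins.
Under the first-price rule, the price is the highest bid: $51500.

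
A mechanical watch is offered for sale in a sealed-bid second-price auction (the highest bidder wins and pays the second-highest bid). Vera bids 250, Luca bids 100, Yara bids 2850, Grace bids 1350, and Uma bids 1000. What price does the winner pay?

Bids in descending order: Yara 2850, then Grace 1350, then Uma 1000, then Vera 250, then Luca 100.
Yara is the highest bidder, so Yara wins.
Under the second-price rule, the price is the second-highest bid: 1350.

The winner pays 1350.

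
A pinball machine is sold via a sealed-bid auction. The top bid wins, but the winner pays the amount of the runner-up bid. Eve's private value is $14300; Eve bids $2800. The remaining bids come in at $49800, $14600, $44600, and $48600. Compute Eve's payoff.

$0

Highest competing bid: $49800.
Eve's bid $2800 is not the highest, so Eve loses, pays nothing, and earns zero payoff.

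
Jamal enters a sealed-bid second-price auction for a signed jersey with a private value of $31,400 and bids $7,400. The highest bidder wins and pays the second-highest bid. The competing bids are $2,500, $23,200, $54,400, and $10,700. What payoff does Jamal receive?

$0

Highest competing bid: $54,400.
Jamal's bid $7,400 is not the highest, so Jamal loses, pays nothing, and earns zero payoff.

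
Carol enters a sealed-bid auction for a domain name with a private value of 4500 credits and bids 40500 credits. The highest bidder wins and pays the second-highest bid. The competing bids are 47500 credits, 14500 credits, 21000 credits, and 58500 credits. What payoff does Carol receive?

Highest competing bid: 58500 credits.
Carol's bid 40500 credits is not the highest, so Carol loses, pays nothing, and earns zero payoff.

Carol's payoff: 0 credits.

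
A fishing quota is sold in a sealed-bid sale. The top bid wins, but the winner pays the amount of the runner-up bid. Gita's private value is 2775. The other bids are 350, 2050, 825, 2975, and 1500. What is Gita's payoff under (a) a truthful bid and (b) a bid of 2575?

The highest competing bid is 2975.
Bidding truthfully at 2775: the top bid is 2975 (a rival), so Gita loses. Payoff = 0.
Bidding 2575: the top bid is 2975 (a rival), so Gita loses. Payoff = 0.

Truthful: 0; alternative: 0.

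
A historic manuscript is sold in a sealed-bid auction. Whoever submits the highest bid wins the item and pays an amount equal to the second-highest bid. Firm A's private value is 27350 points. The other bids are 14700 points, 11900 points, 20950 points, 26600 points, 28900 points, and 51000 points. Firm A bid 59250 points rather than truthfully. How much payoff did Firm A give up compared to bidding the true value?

The highest competing bid is 51000 points.
Bidding truthfully at 27350 points: the top bid is 51000 points (a rival), so Firm A loses. Payoff = 0 points.
Bidding 59250 points: Firm A has the top bid, wins, and pays the second-highest bid 51000 points. Payoff = 27350 points − 51000 points = -23650 points.
Regret = truthful payoff − actual payoff = 0 points − -23650 points = 23650 points.
This is the dominant-strategy logic: truthful bidding weakly beats any alternative.

23650 points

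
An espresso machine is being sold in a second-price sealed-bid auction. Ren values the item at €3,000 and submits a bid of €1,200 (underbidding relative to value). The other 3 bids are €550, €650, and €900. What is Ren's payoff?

Ren's payoff: €2,100.

Highest competing bid: €900.
Ren's bid €1,200 is the highest overall, so Ren wins and pays the second-highest bid, €900.
Payoff = value − price = €3,000 − €900 = €2,100.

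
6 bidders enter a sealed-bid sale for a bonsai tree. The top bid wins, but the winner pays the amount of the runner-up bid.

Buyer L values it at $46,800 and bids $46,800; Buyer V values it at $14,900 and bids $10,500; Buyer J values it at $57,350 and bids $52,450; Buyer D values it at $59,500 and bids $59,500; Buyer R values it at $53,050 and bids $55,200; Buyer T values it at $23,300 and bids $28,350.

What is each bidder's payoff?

Bids in descending order: Buyer D $59,500; Buyer R $55,200; Buyer J $52,450; Buyer L $46,800; Buyer T $28,350; Buyer V $10,500.
Buyer D has the top bid and wins; the price is the second-highest bid, $55,200.
Buyer D's payoff = $59,500 − $55,200 = $4,300. All other bidders lose, so their payoff is 0.

Buyer L $0, Buyer V $0, Buyer J $0, Buyer D $4,300, Buyer R $0, Buyer T $0.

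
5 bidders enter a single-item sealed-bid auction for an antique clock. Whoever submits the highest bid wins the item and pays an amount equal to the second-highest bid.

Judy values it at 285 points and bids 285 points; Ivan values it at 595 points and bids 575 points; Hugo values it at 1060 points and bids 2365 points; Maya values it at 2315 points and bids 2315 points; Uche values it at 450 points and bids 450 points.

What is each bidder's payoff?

Payoffs: Judy 0 points, Ivan 0 points, Hugo -1255 points, Maya 0 points, Uche 0 points.

Sorted high to low: Hugo 2365 points; Maya 2315 points; Ivan 575 points; Uche 450 points; Judy 285 points.
Hugo has the top bid and wins; the price is the second-highest bid, 2315 points.
Hugo's payoff = 1060 points − 2315 points = -1255 points. All other bidders lose, so their payoff is 0.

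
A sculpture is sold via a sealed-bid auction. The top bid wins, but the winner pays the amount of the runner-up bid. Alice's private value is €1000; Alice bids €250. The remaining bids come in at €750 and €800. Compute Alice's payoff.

€0

Highest competing bid: €800.
Alice's bid €250 is not the highest, so Alice loses, pays nothing, and earns zero payoff.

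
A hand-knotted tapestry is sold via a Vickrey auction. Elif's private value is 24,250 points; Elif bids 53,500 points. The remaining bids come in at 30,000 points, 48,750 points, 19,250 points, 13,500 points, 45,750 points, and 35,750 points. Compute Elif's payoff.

Highest competing bid: 48,750 points.
Elif's bid 53,500 points is the highest overall, so Elif wins and pays the second-highest bid, 48,750 points.
Payoff = value − price = 24,250 points − 48,750 points = -24,500 points.

Payoff = -24,500 points.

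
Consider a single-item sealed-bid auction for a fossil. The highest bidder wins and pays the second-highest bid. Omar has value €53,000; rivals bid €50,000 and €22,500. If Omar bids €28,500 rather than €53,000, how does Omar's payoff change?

Payoff change: -€3,000.

The highest competing bid is €50,000.
Bidding truthfully at €53,000: Omar has the top bid, wins, and pays the second-highest bid €50,000. Payoff = €53,000 − €50,000 = €3,000.
Bidding €28,500: the top bid is €50,000 (a rival), so Omar loses. Payoff = €0.
Change = €0 − €3,000 = -€3,000.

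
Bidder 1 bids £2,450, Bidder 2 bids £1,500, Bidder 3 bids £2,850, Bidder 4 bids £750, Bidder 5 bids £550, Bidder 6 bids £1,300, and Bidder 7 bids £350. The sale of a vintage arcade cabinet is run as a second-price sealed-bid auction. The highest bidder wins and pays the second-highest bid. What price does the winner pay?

The winner pays £2,450.

Ranking the bids: Bidder 3 £2,850 > Bidder 1 £2,450 > Bidder 2 £1,500 > Bidder 6 £1,300 > Bidder 4 £750 > Bidder 5 £550 > Bidder 7 £350.
Bidder 3 has the highest bid, so Bidder 3 wins.
The second-highest bid is £2,450, so that is what Bidder 3 pays.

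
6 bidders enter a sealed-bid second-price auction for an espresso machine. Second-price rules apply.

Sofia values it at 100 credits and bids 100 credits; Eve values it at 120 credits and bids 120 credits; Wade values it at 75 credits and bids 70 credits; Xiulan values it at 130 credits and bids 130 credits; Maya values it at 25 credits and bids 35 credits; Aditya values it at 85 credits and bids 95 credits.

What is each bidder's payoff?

Sofia 0 credits, Eve 0 credits, Wade 0 credits, Xiulan 10 credits, Maya 0 credits, Aditya 0 credits.

Ranking the bids: Xiulan 130 credits, then Eve 120 credits, then Sofia 100 credits, then Aditya 95 credits, then Wade 70 credits, then Maya 35 credits.
Xiulan has the top bid and wins; the price is the second-highest bid, 120 credits.
Xiulan's payoff = 130 credits − 120 credits = 10 credits. All other bidders lose, so their payoff is 0.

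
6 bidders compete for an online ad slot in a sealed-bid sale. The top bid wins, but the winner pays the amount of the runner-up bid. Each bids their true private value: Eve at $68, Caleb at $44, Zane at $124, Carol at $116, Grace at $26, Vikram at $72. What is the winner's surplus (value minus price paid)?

$8

Bids in descending order: Zane $124; Carol $116; Vikram $72; Eve $68; Caleb $44; Grace $26.
Zane wins with the top bid and pays the second-highest, $116.
Surplus = $124 − $116 = $8.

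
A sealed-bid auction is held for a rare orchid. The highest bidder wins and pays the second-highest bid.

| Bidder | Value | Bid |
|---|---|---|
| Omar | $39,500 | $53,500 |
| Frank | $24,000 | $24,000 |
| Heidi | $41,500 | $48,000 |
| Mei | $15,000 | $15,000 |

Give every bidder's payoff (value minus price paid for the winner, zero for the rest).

Ordered from highest: Omar $53,500 > Heidi $48,000 > Frank $24,000 > Mei $15,000.
Omar has the top bid and wins; the price is the second-highest bid, $48,000.
Omar's payoff = $39,500 − $48,000 = -$8,500. All other bidders lose, so their payoff is 0.

Payoffs: Omar -$8,500, Frank $0, Heidi $0, Mei $0.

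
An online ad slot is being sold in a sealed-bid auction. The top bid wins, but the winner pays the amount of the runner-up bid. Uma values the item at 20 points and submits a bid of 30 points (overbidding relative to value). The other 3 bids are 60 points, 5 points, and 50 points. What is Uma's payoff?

Highest competing bid: 60 points.
Uma's bid 30 points is not the highest, so Uma loses, pays nothing, and earns zero payoff.

Uma's payoff: 0 points.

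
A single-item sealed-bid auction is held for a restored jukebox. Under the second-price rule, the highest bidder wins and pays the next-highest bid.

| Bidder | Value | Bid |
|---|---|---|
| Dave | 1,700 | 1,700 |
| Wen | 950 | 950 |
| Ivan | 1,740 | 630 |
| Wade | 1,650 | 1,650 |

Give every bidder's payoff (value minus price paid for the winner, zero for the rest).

Dave 50, Wen 0, Ivan 0, Wade 0.

Sorted high to low: Dave 1,700, then Wade 1,650, then Wen 950, then Ivan 630.
Dave has the top bid and wins; the price is the second-highest bid, 1,650.
Dave's payoff = 1,700 − 1,650 = 50. All other bidders lose, so their payoff is 0.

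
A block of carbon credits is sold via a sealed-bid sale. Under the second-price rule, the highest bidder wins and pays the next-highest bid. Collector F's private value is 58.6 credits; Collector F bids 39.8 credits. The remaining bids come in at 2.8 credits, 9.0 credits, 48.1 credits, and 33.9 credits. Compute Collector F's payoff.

0.0 credits

Highest competing bid: 48.1 credits.
Collector F's bid 39.8 credits is not the highest, so Collector F loses, pays nothing, and earns zero payoff.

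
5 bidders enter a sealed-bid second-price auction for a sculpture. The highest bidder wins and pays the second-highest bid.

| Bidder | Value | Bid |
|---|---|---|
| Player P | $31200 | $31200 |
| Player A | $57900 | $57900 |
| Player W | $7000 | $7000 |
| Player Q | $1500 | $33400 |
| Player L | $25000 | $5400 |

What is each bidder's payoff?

Player P $0, Player A $24500, Player W $0, Player Q $0, Player L $0.

Ordered from highest: Player A $57900 > Player Q $33400 > Player P $31200 > Player W $7000 > Player L $5400.
Player A has the top bid and wins; the price is the second-highest bid, $33400.
Player A's payoff = $57900 − $33400 = $24500. All other bidders lose, so their payoff is 0.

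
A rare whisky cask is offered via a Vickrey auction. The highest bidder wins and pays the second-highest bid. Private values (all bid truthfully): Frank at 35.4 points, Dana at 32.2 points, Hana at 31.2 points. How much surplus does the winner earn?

Bids in descending order: Frank 35.4 points; Dana 32.2 points; Hana 31.2 points.
Frank wins with the top bid and pays the second-highest, 32.2 points.
Surplus = 35.4 points − 32.2 points = 3.2 points.

Surplus = 3.2 points.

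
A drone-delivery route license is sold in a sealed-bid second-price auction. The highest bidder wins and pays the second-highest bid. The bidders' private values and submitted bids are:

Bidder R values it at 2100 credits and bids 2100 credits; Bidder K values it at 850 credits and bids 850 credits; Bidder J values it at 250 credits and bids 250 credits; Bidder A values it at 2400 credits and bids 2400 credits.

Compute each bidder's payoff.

Sorted high to low: Bidder A 2400 credits > Bidder R 2100 credits > Bidder K 850 credits > Bidder J 250 credits.
Bidder A has the top bid and wins; the price is the second-highest bid, 2100 credits.
Bidder A's payoff = 2400 credits − 2100 credits = 300 credits. All other bidders lose, so their payoff is 0.

Payoffs: Bidder R 0 credits, Bidder K 0 credits, Bidder J 0 credits, Bidder A 300 credits.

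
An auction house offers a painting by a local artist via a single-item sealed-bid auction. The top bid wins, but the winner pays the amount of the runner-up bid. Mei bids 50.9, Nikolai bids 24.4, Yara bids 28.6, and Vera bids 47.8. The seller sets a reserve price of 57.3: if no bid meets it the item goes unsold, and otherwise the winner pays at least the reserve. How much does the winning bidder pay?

unsold

Bids in descending order: Mei 50.9; Vera 47.8; Yara 28.6; Nikolai 24.4.
The top bid 50.9 is below the reserve 57.3, so the item goes unsold and nothing is paid.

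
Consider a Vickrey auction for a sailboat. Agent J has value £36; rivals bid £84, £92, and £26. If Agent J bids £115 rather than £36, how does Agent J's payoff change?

The highest competing bid is £92.
Bidding truthfully at £36: the top bid is £92 (a rival), so Agent J loses. Payoff = £0.
Bidding £115: Agent J has the top bid, wins, and pays the second-highest bid £92. Payoff = £36 − £92 = -£56.
Change = -£56 − £0 = -£56.
Deviating from a truthful bid can only lose payoff in a second-price auction — never gain.

-£56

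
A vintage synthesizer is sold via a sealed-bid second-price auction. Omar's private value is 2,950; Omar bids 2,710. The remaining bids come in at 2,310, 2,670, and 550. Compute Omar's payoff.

Highest competing bid: 2,670.
Omar's bid 2,710 is the highest overall, so Omar wins and pays the second-highest bid, 2,670.
Payoff = value − price = 2,950 − 2,670 = 280.

Payoff = 280.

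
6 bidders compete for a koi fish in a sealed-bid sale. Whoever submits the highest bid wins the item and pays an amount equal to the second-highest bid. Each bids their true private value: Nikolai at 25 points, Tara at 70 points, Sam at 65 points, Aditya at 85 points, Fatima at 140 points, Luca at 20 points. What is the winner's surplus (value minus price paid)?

Bids in descending order: Fatima 140 points > Aditya 85 points > Tara 70 points > Sam 65 points > Nikolai 25 points > Luca 20 points.
Fatima wins with the top bid and pays the second-highest, 85 points.
Surplus = 140 points − 85 points = 55 points.

Winner's surplus: 55 points.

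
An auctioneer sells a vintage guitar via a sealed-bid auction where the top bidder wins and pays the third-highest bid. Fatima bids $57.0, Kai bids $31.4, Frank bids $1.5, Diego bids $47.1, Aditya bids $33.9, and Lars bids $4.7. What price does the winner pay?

Bids in descending order: Fatima $57.0 > Diego $47.1 > Aditya $33.9 > Kai $31.4 > Lars $4.7 > Frank $1.5.
Fatima is the highest bidder, so Fatima wins.
Under the third-price rule, the price is the third-highest bid: $33.9.

$33.9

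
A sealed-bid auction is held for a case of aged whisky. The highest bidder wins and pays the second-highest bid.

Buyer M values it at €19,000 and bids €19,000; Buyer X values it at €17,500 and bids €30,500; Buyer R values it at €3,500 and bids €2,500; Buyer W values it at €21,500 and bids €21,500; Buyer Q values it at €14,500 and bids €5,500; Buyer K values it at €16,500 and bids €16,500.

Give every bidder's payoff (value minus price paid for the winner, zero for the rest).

Buyer M €0, Buyer X -€4,000, Buyer R €0, Buyer W €0, Buyer Q €0, Buyer K €0.

Ranking the bids: Buyer X €30,500, then Buyer W €21,500, then Buyer M €19,000, then Buyer K €16,500, then Buyer Q €5,500, then Buyer R €2,500.
Buyer X has the top bid and wins; the price is the second-highest bid, €21,500.
Buyer X's payoff = €17,500 − €21,500 = -€4,000. All other bidders lose, so their payoff is 0.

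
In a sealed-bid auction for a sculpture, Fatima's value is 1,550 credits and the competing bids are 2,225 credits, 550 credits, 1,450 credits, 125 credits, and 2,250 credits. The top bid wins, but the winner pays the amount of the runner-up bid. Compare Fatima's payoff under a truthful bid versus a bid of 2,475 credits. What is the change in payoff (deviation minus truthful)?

Payoff change: -700 credits.

The highest competing bid is 2,250 credits.
Bidding truthfully at 1,550 credits: the top bid is 2,250 credits (a rival), so Fatima loses. Payoff = 0 credits.
Bidding 2,475 credits: Fatima has the top bid, wins, and pays the second-highest bid 2,250 credits. Payoff = 1,550 credits − 2,250 credits = -700 credits.
Change = -700 credits − 0 credits = -700 credits.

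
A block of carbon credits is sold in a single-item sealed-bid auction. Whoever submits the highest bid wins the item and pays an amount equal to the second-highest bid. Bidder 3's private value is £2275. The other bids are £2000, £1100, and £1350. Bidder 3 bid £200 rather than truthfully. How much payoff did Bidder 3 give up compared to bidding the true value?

£275

The highest competing bid is £2000.
Bidding truthfully at £2275: Bidder 3 has the top bid, wins, and pays the second-highest bid £2000. Payoff = £2275 − £2000 = £275.
Bidding £200: the top bid is £2000 (a rival), so Bidder 3 loses. Payoff = £0.
Regret = truthful payoff − actual payoff = £275 − £0 = £275.
Deviating from a truthful bid can only lose payoff in a second-price auction — never gain.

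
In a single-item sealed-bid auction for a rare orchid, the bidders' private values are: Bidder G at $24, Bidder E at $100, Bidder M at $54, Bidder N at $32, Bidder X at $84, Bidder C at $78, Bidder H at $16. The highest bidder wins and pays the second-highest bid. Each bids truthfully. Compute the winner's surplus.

Winner's surplus: $16.

Sorted high to low: Bidder E $100; Bidder X $84; Bidder C $78; Bidder M $54; Bidder N $32; Bidder G $24; Bidder H $16.
Bidder E wins with the top bid and pays the second-highest, $84.
Surplus = $100 − $84 = $16.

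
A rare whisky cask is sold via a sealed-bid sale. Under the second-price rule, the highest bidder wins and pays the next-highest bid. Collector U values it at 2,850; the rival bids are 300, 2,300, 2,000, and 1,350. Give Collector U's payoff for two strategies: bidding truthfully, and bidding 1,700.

Truthful: 550; alternative: 0.

The highest competing bid is 2,300.
Bidding truthfully at 2,850: Collector U has the top bid, wins, and pays the second-highest bid 2,300. Payoff = 2,850 − 2,300 = 550.
Bidding 1,700: the top bid is 2,300 (a rival), so Collector U loses. Payoff = 0.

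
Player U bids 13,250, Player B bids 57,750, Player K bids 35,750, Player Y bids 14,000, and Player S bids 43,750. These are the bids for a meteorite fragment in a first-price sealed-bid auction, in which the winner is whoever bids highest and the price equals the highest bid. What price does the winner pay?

57,750

Ordered from highest: Player B 57,750; Player S 43,750; Player K 35,750; Player Y 14,000; Player U 13,250.
Player B is the highest bidder, so Player B wins.
Under the first-price rule, the price is the highest bid: 57,750.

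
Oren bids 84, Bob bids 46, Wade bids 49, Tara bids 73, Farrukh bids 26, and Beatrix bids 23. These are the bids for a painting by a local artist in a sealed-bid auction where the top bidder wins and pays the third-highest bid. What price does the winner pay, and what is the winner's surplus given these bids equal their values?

Sorted high to low: Oren 84 > Tara 73 > Wade 49 > Bob 46 > Farrukh 26 > Beatrix 23.
Oren is the highest bidder, so Oren wins.
Under the third-price rule, the price is the third-highest bid: 49.
Surplus = 84 − 49 = 35.

The winner pays 49 for a surplus of 35.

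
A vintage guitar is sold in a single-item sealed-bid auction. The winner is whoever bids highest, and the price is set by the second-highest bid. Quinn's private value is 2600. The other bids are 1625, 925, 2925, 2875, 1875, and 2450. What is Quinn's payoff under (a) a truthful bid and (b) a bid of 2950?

(a) 0  (b) -325

The highest competing bid is 2925.
Bidding truthfully at 2600: the top bid is 2925 (a rival), so Quinn loses. Payoff = 0.
Bidding 2950: Quinn has the top bid, wins, and pays the second-highest bid 2925. Payoff = 2600 − 2925 = -325.
This is the dominant-strategy logic: truthful bidding weakly beats any alternative.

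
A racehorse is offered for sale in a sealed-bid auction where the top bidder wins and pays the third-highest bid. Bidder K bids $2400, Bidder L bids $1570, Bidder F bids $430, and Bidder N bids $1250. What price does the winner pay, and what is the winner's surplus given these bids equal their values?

Ranking the bids: Bidder K $2400; Bidder L $1570; Bidder N $1250; Bidder F $430.
Bidder K is the highest bidder, so Bidder K wins.
Under the third-price rule, the price is the third-highest bid: $1250.
Surplus = $2400 − $1250 = $1150.

The winner pays $1250 for a surplus of $1150.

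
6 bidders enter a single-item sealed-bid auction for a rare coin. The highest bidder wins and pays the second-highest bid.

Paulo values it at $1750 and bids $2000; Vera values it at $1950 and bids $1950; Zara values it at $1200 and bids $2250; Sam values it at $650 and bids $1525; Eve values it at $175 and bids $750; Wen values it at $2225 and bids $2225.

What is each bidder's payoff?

Paulo $0, Vera $0, Zara -$1025, Sam $0, Eve $0, Wen $0.

Ordered from highest: Zara $2250 > Wen $2225 > Paulo $2000 > Vera $1950 > Sam $1525 > Eve $750.
Zara has the top bid and wins; the price is the second-highest bid, $2225.
Zara's payoff = $1200 − $2225 = -$1025. All other bidders lose, so their payoff is 0.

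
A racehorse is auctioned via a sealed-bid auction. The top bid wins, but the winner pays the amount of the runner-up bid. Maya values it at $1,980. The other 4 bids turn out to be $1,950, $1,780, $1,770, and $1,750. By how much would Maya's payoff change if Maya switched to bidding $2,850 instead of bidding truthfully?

Change in payoff: $0.

The highest competing bid is $1,950.
Bidding truthfully at $1,980: Maya has the top bid, wins, and pays the second-highest bid $1,950. Payoff = $1,980 − $1,950 = $30.
Bidding $2,850: Maya has the top bid, wins, and pays the second-highest bid $1,950. Payoff = $1,980 − $1,950 = $30.
Change = $30 − $30 = $0.
The bid only affects whether you win, not the price — here both bids land on the same side of the top rival bid, so the deviation is payoff-neutral.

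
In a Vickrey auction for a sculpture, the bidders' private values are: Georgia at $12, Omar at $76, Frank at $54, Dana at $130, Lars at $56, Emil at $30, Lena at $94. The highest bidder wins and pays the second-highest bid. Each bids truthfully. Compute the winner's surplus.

Ranking the bids: Dana $130; Lena $94; Omar $76; Lars $56; Frank $54; Emil $30; Georgia $12.
Dana wins with the top bid and pays the second-highest, $94.
Surplus = $130 − $94 = $36.

Winner's surplus: $36.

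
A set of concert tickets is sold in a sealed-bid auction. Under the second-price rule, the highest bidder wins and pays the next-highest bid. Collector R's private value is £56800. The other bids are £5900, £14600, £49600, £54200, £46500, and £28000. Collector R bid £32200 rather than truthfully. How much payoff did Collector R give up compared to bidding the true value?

The highest competing bid is £54200.
Bidding truthfully at £56800: Collector R has the top bid, wins, and pays the second-highest bid £54200. Payoff = £56800 − £54200 = £2600.
Bidding £32200: the top bid is £54200 (a rival), so Collector R loses. Payoff = £0.
Regret = truthful payoff − actual payoff = £2600 − £0 = £2600.
This is the dominant-strategy logic: truthful bidding weakly beats any alternative.

£2600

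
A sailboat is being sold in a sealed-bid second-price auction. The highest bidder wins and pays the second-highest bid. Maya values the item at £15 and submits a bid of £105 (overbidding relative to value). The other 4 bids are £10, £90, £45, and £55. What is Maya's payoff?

Highest competing bid: £90.
Maya's bid £105 is the highest overall, so Maya wins and pays the second-highest bid, £90.
Payoff = value − price = £15 − £90 = -£75.
Overbidding won the item at a price above value — truthful bidding would have avoided this loss.

Maya's payoff: -£75.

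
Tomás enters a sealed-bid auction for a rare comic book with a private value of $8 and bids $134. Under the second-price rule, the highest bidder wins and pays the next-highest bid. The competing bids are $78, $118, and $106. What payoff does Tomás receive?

Highest competing bid: $118.
Tomás's bid $134 is the highest overall, so Tomás wins and pays the second-highest bid, $118.
Payoff = value − price = $8 − $118 = -$110.
Overbidding won the item at a price above value — truthful bidding would have avoided this loss.

Payoff = -$110.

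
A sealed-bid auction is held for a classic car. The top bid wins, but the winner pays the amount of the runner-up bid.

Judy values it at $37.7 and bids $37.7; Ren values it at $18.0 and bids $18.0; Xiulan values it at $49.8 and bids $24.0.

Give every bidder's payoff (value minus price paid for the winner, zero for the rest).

Bids in descending order: Judy $37.7 > Xiulan $24.0 > Ren $18.0.
Judy has the top bid and wins; the price is the second-highest bid, $24.0.
Judy's payoff = $37.7 − $24.0 = $13.7. All other bidders lose, so their payoff is 0.

Judy $13.7, Ren $0.0, Xiulan $0.0.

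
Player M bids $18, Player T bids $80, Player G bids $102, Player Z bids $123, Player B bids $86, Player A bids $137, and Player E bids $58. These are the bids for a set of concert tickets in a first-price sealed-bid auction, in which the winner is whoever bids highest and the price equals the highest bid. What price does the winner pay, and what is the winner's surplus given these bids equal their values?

Ranking the bids: Player A $137 > Player Z $123 > Player G $102 > Player B $86 > Player T $80 > Player E $58 > Player M $18.
Player A is the highest bidder, so Player A wins.
Under the first-price rule, the price is the highest bid: $137.
Surplus = $137 − $137 = $0.

The winner pays $137 for a surplus of $0.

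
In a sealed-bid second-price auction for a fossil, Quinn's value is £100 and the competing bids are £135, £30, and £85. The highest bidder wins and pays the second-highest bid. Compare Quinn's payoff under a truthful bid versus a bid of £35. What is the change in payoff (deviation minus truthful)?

The highest competing bid is £135.
Bidding truthfully at £100: the top bid is £135 (a rival), so Quinn loses. Payoff = £0.
Bidding £35: the top bid is £135 (a rival), so Quinn loses. Payoff = £0.
Change = £0 − £0 = £0.
The bid only affects whether you win, not the price — here both bids land on the same side of the top rival bid, so the deviation is payoff-neutral.

Change in payoff: £0.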